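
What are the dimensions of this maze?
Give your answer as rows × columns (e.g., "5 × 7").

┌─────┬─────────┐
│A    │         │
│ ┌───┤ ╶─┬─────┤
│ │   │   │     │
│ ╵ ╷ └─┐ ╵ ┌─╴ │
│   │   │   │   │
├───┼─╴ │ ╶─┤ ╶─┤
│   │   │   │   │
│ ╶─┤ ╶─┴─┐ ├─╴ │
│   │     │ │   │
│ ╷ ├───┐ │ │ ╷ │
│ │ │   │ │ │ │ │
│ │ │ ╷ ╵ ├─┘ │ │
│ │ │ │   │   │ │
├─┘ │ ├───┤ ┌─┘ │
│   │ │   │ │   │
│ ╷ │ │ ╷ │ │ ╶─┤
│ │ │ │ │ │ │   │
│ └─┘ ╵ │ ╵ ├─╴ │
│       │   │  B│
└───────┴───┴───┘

Counting the maze dimensions:
Rows (vertical): 10
Columns (horizontal): 8
Dimensions: 10 × 8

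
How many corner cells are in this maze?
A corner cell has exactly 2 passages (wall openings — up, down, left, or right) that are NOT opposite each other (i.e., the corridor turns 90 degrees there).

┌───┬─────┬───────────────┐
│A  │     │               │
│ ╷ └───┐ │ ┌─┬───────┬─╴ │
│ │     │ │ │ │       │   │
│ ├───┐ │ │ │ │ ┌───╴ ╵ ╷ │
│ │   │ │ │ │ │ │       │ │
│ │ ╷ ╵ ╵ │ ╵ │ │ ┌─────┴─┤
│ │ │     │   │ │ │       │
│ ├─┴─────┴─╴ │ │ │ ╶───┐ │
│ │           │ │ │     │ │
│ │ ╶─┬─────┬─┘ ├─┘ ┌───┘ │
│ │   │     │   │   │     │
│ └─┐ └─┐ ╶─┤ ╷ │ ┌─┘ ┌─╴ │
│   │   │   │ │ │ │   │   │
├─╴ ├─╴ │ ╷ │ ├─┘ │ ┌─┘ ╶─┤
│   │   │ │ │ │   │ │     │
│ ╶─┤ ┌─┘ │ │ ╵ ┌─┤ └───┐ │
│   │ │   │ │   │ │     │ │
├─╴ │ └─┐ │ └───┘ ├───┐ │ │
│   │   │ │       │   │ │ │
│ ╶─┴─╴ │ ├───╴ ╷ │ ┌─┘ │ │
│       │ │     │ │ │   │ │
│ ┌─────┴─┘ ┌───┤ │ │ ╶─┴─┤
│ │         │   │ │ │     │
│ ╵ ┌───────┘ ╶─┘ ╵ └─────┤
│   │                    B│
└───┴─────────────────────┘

Counting corner cells (2 non-opposite passages):
Total corners: 66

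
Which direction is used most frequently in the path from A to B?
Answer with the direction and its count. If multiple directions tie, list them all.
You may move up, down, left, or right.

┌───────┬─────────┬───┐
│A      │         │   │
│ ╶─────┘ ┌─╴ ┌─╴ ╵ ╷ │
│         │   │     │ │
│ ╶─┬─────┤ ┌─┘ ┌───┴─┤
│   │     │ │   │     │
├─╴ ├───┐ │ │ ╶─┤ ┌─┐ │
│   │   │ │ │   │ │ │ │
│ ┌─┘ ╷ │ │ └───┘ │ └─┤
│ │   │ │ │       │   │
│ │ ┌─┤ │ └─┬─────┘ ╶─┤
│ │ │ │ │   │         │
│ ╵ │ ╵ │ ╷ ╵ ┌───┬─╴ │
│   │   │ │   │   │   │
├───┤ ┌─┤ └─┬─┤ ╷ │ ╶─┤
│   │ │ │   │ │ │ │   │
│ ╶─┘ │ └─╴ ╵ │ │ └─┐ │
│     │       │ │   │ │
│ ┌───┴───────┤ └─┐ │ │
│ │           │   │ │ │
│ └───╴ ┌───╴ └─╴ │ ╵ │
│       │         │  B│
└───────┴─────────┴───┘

Directions: down, down, right, down, left, down, down, down, right, up, up, right, up, right, down, down, down, left, down, down, left, left, down, down, right, right, right, up, right, right, right, down, right, right, up, left, up, up, up, right, down, down, right, down, down, right
Counts: {'down': 18, 'right': 15, 'left': 5, 'up': 8}
Most common: down (18 times)

Solution:

┌───────┬─────────┬───┐
│A      │         │   │
│ ╶─────┘ ┌─╴ ┌─╴ ╵ ╷ │
│↓        │   │     │ │
│ ╶─┬─────┤ ┌─┘ ┌───┴─┤
│↳ ↓│     │ │   │     │
├─╴ ├───┐ │ │ ╶─┤ ┌─┐ │
│↓ ↲│↱ ↓│ │ │   │ │ │ │
│ ┌─┘ ╷ │ │ └───┘ │ └─┤
│↓│↱ ↑│↓│ │       │   │
│ │ ┌─┤ │ └─┬─────┘ ╶─┤
│↓│↑│ │↓│   │         │
│ ╵ │ ╵ │ ╷ ╵ ┌───┬─╴ │
│↳ ↑│↓ ↲│ │   │↱ ↓│   │
├───┤ ┌─┤ └─┬─┤ ╷ │ ╶─┤
│   │↓│ │   │ │↑│↓│   │
│ ╶─┘ │ └─╴ ╵ │ │ └─┐ │
│↓ ← ↲│       │↑│↳ ↓│ │
│ ┌───┴───────┤ └─┐ │ │
│↓│    ↱ → → ↓│↑ ↰│↓│ │
│ └───╴ ┌───╴ └─╴ │ ╵ │
│↳ → → ↑│    ↳ → ↑│↳ B│
└───────┴─────────┴───┘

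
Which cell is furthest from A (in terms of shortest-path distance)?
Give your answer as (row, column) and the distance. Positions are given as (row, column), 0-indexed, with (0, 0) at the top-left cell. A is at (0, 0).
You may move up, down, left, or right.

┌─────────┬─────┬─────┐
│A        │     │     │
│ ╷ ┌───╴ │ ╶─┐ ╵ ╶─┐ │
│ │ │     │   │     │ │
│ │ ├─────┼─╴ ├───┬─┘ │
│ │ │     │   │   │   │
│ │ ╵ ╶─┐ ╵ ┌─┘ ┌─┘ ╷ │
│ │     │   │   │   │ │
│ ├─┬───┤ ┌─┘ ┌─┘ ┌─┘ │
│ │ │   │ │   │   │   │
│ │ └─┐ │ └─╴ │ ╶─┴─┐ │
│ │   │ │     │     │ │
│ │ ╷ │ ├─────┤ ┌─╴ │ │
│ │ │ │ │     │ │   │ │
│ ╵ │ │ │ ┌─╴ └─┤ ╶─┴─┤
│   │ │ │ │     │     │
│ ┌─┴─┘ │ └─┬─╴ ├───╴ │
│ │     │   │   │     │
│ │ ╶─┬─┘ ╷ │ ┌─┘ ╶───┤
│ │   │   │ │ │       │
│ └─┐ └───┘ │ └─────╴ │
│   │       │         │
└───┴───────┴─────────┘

Computing BFS distances from A to all cells:
Furthest cell: (4, 2)
Distance: 74 steps

Path from A to the furthest cell:

┌─────────┬─────┬─────┐
│A ↓      │↱ → ↓│↱ → ↓│
│ ╷ ┌───╴ │ ╶─┐ ╵ ╶─┐ │
│ │↓│     │↑ ↰│↳ ↑  │↓│
│ │ ├─────┼─╴ ├───┬─┘ │
│ │↓│↱ → ↓│↱ ↑│   │↓ ↲│
│ │ ╵ ╶─┐ ╵ ┌─┘ ┌─┘ ╷ │
│ │↳ ↑  │↳ ↑│   │↓ ↲│ │
│ ├─┬───┤ ┌─┘ ┌─┘ ┌─┘ │
│ │ │B ↰│ │   │↓ ↲│   │
│ │ └─┐ │ └─╴ │ ╶─┴─┐ │
│ │   │↑│     │↳ → ↓│ │
│ │ ╷ │ ├─────┤ ┌─╴ │ │
│ │ │ │↑│↓ ← ↰│ │↓ ↲│ │
│ ╵ │ │ │ ┌─╴ └─┤ ╶─┴─┤
│   │ │↑│↓│  ↑ ↰│↳ → ↓│
│ ┌─┴─┘ │ └─┬─╴ ├───╴ │
│ │↱ → ↑│↳ ↓│↱ ↑│↓ ← ↲│
│ │ ╶─┬─┘ ╷ │ ┌─┘ ╶───┤
│ │↑ ↰│   │↓│↑│  ↳ → ↓│
│ └─┐ └───┘ │ └─────╴ │
│   │↑ ← ← ↲│↑ ← ← ← ↲│
└───┴───────┴─────────┘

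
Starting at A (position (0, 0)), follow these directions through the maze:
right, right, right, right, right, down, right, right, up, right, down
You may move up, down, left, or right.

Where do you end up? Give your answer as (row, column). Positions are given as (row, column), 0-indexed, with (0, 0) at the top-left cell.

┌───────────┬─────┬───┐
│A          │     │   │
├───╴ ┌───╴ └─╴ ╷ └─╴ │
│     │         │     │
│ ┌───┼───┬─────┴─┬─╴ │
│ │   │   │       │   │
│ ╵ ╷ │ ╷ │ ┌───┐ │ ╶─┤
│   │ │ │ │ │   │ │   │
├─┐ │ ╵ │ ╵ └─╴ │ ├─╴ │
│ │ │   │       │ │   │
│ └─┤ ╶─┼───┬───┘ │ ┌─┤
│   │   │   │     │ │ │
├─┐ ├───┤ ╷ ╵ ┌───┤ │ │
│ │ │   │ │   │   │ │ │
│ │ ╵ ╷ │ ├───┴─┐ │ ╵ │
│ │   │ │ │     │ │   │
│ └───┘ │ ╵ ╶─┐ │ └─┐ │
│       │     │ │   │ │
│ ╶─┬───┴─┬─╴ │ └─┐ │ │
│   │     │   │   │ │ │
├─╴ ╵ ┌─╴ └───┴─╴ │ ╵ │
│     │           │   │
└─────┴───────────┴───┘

Following directions step by step:
Start: (0, 0)
  right: (0, 0) → (0, 1)
  right: (0, 1) → (0, 2)
  right: (0, 2) → (0, 3)
  right: (0, 3) → (0, 4)
  right: (0, 4) → (0, 5)
  down: (0, 5) → (1, 5)
  right: (1, 5) → (1, 6)
  right: (1, 6) → (1, 7)
  up: (1, 7) → (0, 7)
  right: (0, 7) → (0, 8)
  down: (0, 8) → (1, 8)
Final position: (1, 8)

Path taken:

┌───────────┬─────┬───┐
│A → → → → ↓│  ↱ ↓│   │
├───╴ ┌───╴ └─╴ ╷ └─╴ │
│     │    ↳ → ↑│B    │
│ ┌───┼───┬─────┴─┬─╴ │
│ │   │   │       │   │
│ ╵ ╷ │ ╷ │ ┌───┐ │ ╶─┤
│   │ │ │ │ │   │ │   │
├─┐ │ ╵ │ ╵ └─╴ │ ├─╴ │
│ │ │   │       │ │   │
│ └─┤ ╶─┼───┬───┘ │ ┌─┤
│   │   │   │     │ │ │
├─┐ ├───┤ ╷ ╵ ┌───┤ │ │
│ │ │   │ │   │   │ │ │
│ │ ╵ ╷ │ ├───┴─┐ │ ╵ │
│ │   │ │ │     │ │   │
│ └───┘ │ ╵ ╶─┐ │ └─┐ │
│       │     │ │   │ │
│ ╶─┬───┴─┬─╴ │ └─┐ │ │
│   │     │   │   │ │ │
├─╴ ╵ ┌─╴ └───┴─╴ │ ╵ │
│     │           │   │
└─────┴───────────┴───┘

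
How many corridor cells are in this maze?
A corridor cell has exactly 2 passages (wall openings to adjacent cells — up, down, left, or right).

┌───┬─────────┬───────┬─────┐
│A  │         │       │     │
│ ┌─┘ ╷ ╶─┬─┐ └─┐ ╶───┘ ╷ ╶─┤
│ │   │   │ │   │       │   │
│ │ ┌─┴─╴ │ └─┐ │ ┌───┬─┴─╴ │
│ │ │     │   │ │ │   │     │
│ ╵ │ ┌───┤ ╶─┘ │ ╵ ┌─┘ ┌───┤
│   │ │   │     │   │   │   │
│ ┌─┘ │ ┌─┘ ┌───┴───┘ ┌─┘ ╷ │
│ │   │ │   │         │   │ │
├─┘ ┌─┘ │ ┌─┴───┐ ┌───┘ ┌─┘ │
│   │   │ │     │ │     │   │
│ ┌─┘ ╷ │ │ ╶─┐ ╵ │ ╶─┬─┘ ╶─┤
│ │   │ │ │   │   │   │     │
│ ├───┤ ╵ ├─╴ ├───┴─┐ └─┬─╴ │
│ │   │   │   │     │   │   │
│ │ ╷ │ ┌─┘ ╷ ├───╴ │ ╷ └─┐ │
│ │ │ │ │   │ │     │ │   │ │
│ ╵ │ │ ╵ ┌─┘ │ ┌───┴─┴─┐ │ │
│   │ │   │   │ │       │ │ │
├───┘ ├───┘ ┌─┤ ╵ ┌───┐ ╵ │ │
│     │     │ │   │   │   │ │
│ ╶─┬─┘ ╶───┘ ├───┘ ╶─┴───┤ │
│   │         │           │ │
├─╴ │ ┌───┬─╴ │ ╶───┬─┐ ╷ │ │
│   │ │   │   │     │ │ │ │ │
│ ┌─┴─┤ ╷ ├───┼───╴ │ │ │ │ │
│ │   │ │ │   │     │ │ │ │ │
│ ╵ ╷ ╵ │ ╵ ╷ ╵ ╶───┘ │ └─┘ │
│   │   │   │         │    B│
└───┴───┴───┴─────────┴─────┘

Counting cells with exactly 2 passages:
Total corridor cells: 170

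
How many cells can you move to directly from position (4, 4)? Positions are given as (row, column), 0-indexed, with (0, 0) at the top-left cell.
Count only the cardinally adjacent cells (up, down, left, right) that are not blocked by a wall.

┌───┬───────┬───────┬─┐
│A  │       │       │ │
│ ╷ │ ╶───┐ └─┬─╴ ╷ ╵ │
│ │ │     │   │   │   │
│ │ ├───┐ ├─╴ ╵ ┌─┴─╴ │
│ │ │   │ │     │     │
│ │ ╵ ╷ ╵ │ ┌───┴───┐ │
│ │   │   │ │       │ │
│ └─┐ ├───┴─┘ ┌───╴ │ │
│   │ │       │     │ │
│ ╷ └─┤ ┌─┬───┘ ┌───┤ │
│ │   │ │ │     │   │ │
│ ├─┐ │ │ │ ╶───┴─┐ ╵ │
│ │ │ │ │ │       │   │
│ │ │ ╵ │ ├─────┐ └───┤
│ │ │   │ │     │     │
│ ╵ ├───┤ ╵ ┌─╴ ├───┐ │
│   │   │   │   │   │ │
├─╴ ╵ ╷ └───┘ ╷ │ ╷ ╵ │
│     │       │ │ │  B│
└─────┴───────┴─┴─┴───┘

Checking passable neighbors of (4, 4):
Neighbors: (4, 3), (4, 5)
Count: 2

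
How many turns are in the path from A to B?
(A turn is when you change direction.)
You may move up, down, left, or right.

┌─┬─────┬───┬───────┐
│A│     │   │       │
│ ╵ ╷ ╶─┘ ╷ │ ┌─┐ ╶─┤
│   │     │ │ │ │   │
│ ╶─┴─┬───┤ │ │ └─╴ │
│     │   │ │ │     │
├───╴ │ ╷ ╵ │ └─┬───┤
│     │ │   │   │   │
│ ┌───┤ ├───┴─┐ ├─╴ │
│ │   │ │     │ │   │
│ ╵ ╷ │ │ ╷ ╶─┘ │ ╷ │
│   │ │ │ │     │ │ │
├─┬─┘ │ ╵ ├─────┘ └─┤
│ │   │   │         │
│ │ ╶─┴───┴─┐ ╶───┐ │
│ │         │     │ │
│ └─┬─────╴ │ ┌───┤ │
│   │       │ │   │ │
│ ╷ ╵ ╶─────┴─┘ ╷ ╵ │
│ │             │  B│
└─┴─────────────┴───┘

Directions: down, down, right, right, down, left, left, down, down, right, up, right, down, down, left, down, right, right, right, right, down, left, left, left, down, right, right, right, right, right, up, right, down, right
Number of turns: 19

Solution:

┌─┬─────┬───┬───────┐
│A│     │   │       │
│ ╵ ╷ ╶─┘ ╷ │ ┌─┐ ╶─┤
│↓  │     │ │ │ │   │
│ ╶─┴─┬───┤ │ │ └─╴ │
│↳ → ↓│   │ │ │     │
├───╴ │ ╷ ╵ │ └─┬───┤
│↓ ← ↲│ │   │   │   │
│ ┌───┤ ├───┴─┐ ├─╴ │
│↓│↱ ↓│ │     │ │   │
│ ╵ ╷ │ │ ╷ ╶─┘ │ ╷ │
│↳ ↑│↓│ │ │     │ │ │
├─┬─┘ │ ╵ ├─────┘ └─┤
│ │↓ ↲│   │         │
│ │ ╶─┴───┴─┐ ╶───┐ │
│ │↳ → → → ↓│     │ │
│ └─┬─────╴ │ ┌───┤ │
│   │↓ ← ← ↲│ │↱ ↓│ │
│ ╷ ╵ ╶─────┴─┘ ╷ ╵ │
│ │  ↳ → → → → ↑│↳ B│
└─┴─────────────┴───┘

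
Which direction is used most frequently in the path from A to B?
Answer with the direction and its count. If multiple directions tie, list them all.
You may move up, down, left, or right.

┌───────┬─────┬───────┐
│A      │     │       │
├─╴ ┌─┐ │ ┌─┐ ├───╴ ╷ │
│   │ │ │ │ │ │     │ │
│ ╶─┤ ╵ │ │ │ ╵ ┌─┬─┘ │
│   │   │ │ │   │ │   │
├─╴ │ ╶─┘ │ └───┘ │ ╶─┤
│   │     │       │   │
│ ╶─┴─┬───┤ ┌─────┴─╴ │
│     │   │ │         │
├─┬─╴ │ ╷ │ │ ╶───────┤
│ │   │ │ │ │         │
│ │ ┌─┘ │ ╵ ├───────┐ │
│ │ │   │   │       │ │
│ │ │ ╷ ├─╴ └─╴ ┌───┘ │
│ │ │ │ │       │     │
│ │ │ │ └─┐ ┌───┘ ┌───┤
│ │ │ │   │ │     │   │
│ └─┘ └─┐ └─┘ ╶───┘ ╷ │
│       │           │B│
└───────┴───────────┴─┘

Directions: right, right, right, down, down, left, down, right, right, up, up, up, right, right, down, down, right, up, right, right, up, right, down, down, left, down, right, down, left, left, left, left, down, right, right, right, right, down, down, left, left, down, left, left, down, right, right, right, up, right, down
Counts: {'right': 20, 'down': 15, 'left': 10, 'up': 6}
Most common: right (20 times)

Solution:

┌───────┬─────┬───────┐
│A → → ↓│↱ → ↓│    ↱ ↓│
├─╴ ┌─┐ │ ┌─┐ ├───╴ ╷ │
│   │ │↓│↑│ │↓│↱ → ↑│↓│
│ ╶─┤ ╵ │ │ │ ╵ ┌─┬─┘ │
│   │↓ ↲│↑│ │↳ ↑│ │↓ ↲│
├─╴ │ ╶─┘ │ └───┘ │ ╶─┤
│   │↳ → ↑│       │↳ ↓│
│ ╶─┴─┬───┤ ┌─────┴─╴ │
│     │   │ │↓ ← ← ← ↲│
├─┬─╴ │ ╷ │ │ ╶───────┤
│ │   │ │ │ │↳ → → → ↓│
│ │ ┌─┘ │ ╵ ├───────┐ │
│ │ │   │   │       │↓│
│ │ │ ╷ ├─╴ └─╴ ┌───┘ │
│ │ │ │ │       │↓ ← ↲│
│ │ │ │ └─┐ ┌───┘ ┌───┤
│ │ │ │   │ │↓ ← ↲│↱ ↓│
│ └─┘ └─┐ └─┘ ╶───┘ ╷ │
│       │    ↳ → → ↑│B│
└───────┴───────────┴─┘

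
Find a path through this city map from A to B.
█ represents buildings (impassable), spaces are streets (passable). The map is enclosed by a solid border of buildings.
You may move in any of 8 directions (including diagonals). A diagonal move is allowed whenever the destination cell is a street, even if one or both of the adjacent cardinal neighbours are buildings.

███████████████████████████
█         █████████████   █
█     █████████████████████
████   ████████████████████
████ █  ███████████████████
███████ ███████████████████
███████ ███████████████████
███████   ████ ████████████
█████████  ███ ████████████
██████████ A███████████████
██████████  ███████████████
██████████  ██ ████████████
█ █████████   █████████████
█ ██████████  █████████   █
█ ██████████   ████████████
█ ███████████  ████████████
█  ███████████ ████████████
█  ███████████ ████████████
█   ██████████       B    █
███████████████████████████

Finding the shortest path from A to B:
Movement: 8-directional
Path length: 15 steps
Directions: down → down → down → down-right → down → down-right → down-right → down → down-right → right → right → right → right → right → right

Solution:

███████████████████████████
█         █████████████   █
█     █████████████████████
████   ████████████████████
████ █  ███████████████████
███████ ███████████████████
███████ ███████████████████
███████   ████ ████████████
█████████  ███ ████████████
██████████ A███████████████
██████████ ↓███████████████
██████████ ↓██ ████████████
█ █████████↘  █████████████
█ ██████████↓ █████████   █
█ ██████████↘  ████████████
█ ███████████↘ ████████████
█  ███████████↓████████████
█  ███████████↘████████████
█   ██████████ →→→→→→B    █
███████████████████████████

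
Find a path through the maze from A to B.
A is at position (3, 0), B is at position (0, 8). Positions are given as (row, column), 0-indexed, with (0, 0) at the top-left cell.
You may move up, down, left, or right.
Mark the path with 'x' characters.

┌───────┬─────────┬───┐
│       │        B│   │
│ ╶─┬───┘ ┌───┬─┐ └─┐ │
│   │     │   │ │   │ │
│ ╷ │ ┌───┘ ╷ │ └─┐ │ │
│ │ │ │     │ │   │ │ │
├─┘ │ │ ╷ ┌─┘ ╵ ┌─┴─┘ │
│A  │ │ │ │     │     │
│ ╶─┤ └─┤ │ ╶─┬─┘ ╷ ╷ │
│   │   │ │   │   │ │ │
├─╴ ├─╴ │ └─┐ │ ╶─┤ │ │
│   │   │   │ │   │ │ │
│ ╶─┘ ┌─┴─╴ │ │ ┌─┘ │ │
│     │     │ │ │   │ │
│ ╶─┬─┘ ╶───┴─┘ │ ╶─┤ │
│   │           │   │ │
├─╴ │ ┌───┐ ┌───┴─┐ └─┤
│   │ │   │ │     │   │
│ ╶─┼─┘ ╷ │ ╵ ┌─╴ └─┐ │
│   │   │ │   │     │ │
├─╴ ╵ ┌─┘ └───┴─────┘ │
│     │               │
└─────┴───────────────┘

Finding the shortest path from (3, 0) to (0, 8):
Path length: 21 steps
Directions: down → right → down → left → down → right → right → up → right → up → left → up → up → up → right → right → up → right → right → right → right

Solution:

┌───────┬─────────┬───┐
│       │x x x x B│   │
│ ╶─┬───┘ ┌───┬─┐ └─┐ │
│   │x x x│   │ │   │ │
│ ╷ │ ┌───┘ ╷ │ └─┐ │ │
│ │ │x│     │ │   │ │ │
├─┘ │ │ ╷ ┌─┘ ╵ ┌─┴─┘ │
│A  │x│ │ │     │     │
│ ╶─┤ └─┤ │ ╶─┬─┘ ╷ ╷ │
│x x│x x│ │   │   │ │ │
├─╴ ├─╴ │ └─┐ │ ╶─┤ │ │
│x x│x x│   │ │   │ │ │
│ ╶─┘ ┌─┴─╴ │ │ ┌─┘ │ │
│x x x│     │ │ │   │ │
│ ╶─┬─┘ ╶───┴─┘ │ ╶─┤ │
│   │           │   │ │
├─╴ │ ┌───┐ ┌───┴─┐ └─┤
│   │ │   │ │     │   │
│ ╶─┼─┘ ╷ │ ╵ ┌─╴ └─┐ │
│   │   │ │   │     │ │
├─╴ ╵ ┌─┘ └───┴─────┘ │
│     │               │
└─────┴───────────────┘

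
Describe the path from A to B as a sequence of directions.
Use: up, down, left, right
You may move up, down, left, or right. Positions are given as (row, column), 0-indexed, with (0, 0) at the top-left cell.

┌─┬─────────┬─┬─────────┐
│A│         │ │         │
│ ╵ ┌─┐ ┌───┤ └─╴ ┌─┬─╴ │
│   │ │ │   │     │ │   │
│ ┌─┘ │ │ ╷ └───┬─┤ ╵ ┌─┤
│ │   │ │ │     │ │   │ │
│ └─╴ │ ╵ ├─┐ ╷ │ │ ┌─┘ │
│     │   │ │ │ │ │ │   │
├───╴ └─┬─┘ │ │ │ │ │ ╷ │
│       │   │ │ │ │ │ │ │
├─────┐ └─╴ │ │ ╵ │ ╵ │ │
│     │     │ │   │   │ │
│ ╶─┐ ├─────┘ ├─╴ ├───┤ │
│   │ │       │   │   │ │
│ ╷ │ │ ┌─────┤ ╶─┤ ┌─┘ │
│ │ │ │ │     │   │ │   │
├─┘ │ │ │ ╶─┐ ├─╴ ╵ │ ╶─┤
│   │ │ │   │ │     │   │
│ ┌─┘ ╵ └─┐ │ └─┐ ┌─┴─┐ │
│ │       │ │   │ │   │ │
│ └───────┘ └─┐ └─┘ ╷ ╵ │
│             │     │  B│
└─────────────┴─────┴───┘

Finding the path and converting it to directions:
Path through cells: (0,0) → (1,0) → (1,1) → (0,1) → (0,2) → (0,3) → (1,3) → (2,3) → (3,3) → (3,4) → (2,4) → (1,4) → (1,5) → (2,5) → (2,6) → (3,6) → (4,6) → (5,6) → (6,6) → (6,5) → (6,4) → (6,3) → (7,3) → (8,3) → (9,3) → (9,2) → (8,2) → (7,2) → (6,2) → (5,2) → (5,1) → (5,0) → (6,0) → (6,1) → (7,1) → (8,1) → (8,0) → (9,0) → (10,0) → (10,1) → (10,2) → (10,3) → (10,4) → (10,5) → (9,5) → (8,5) → (8,4) → (7,4) → (7,5) → (7,6) → (8,6) → (9,6) → (9,7) → (10,7) → (10,8) → (10,9) → (9,9) → (9,10) → (10,10) → (10,11)
Directions: down, right, up, right, right, down, down, down, right, up, up, right, down, right, down, down, down, down, left, left, left, down, down, down, left, up, up, up, up, left, left, down, right, down, down, left, down, down, right, right, right, right, right, up, up, left, up, right, right, down, down, right, down, right, right, up, right, down, right

Solution:

┌─┬─────────┬─┬─────────┐
│A│↱ → ↓    │ │         │
│ ╵ ┌─┐ ┌───┤ └─╴ ┌─┬─╴ │
│↳ ↑│ │↓│↱ ↓│     │ │   │
│ ┌─┘ │ │ ╷ └───┬─┤ ╵ ┌─┤
│ │   │↓│↑│↳ ↓  │ │   │ │
│ └─╴ │ ╵ ├─┐ ╷ │ │ ┌─┘ │
│     │↳ ↑│ │↓│ │ │ │   │
├───╴ └─┬─┘ │ │ │ │ │ ╷ │
│       │   │↓│ │ │ │ │ │
├─────┐ └─╴ │ │ ╵ │ ╵ │ │
│↓ ← ↰│     │↓│   │   │ │
│ ╶─┐ ├─────┘ ├─╴ ├───┤ │
│↳ ↓│↑│↓ ← ← ↲│   │   │ │
│ ╷ │ │ ┌─────┤ ╶─┤ ┌─┘ │
│ │↓│↑│↓│↱ → ↓│   │ │   │
├─┘ │ │ │ ╶─┐ ├─╴ ╵ │ ╶─┤
│↓ ↲│↑│↓│↑ ↰│↓│     │   │
│ ┌─┘ ╵ └─┐ │ └─┐ ┌─┴─┐ │
│↓│  ↑ ↲  │↑│↳ ↓│ │↱ ↓│ │
│ └───────┘ └─┐ └─┘ ╷ ╵ │
│↳ → → → → ↑  │↳ → ↑│↳ B│
└─────────────┴─────┴───┘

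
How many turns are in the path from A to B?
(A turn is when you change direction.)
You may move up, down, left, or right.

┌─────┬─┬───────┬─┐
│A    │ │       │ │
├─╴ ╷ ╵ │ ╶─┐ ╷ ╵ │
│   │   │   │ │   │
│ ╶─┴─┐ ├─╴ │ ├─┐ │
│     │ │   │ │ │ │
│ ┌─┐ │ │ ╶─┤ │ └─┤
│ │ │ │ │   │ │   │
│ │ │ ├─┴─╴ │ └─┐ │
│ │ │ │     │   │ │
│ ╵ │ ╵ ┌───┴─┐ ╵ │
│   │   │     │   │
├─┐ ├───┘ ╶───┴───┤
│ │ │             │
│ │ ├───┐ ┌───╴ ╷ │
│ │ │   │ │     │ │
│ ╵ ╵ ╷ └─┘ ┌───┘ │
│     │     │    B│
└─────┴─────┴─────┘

Directions: right, down, left, down, down, down, down, right, down, down, down, right, up, right, down, right, right, up, right, right, up, right, down, down
Number of turns: 15

Solution:

┌─────┬─┬───────┬─┐
│A ↓  │ │       │ │
├─╴ ╷ ╵ │ ╶─┐ ╷ ╵ │
│↓ ↲│   │   │ │   │
│ ╶─┴─┐ ├─╴ │ ├─┐ │
│↓    │ │   │ │ │ │
│ ┌─┐ │ │ ╶─┤ │ └─┤
│↓│ │ │ │   │ │   │
│ │ │ ├─┴─╴ │ └─┐ │
│↓│ │ │     │   │ │
│ ╵ │ ╵ ┌───┴─┐ ╵ │
│↳ ↓│   │     │   │
├─┐ ├───┘ ╶───┴───┤
│ │↓│          ↱ ↓│
│ │ ├───┐ ┌───╴ ╷ │
│ │↓│↱ ↓│ │↱ → ↑│↓│
│ ╵ ╵ ╷ └─┘ ┌───┘ │
│  ↳ ↑│↳ → ↑│    B│
└─────┴─────┴─────┘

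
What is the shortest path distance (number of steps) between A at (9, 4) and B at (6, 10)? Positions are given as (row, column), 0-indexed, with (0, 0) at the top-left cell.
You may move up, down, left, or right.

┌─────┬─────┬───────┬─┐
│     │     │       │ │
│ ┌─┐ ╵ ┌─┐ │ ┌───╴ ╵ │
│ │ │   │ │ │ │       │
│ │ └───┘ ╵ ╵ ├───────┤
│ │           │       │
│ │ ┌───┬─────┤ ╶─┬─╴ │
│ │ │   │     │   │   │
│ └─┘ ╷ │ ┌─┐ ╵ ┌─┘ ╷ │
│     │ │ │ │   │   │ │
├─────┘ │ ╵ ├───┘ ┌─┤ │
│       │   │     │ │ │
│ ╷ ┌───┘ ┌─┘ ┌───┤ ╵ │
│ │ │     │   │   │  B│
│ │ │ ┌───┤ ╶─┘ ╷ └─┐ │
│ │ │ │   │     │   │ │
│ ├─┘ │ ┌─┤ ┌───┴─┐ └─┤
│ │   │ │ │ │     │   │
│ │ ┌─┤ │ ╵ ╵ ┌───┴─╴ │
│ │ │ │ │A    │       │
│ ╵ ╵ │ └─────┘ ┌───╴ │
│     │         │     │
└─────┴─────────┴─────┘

Finding path from (9, 4) to (6, 10):
Path: (9,4) → (9,5) → (8,5) → (7,5) → (6,5) → (6,6) → (5,6) → (5,7) → (5,8) → (4,8) → (4,9) → (3,9) → (3,10) → (4,10) → (5,10) → (6,10)
Distance: 15 steps

Solution:

┌─────┬─────┬───────┬─┐
│     │     │       │ │
│ ┌─┐ ╵ ┌─┐ │ ┌───╴ ╵ │
│ │ │   │ │ │ │       │
│ │ └───┘ ╵ ╵ ├───────┤
│ │           │       │
│ │ ┌───┬─────┤ ╶─┬─╴ │
│ │ │   │     │   │↱ ↓│
│ └─┘ ╷ │ ┌─┐ ╵ ┌─┘ ╷ │
│     │ │ │ │   │↱ ↑│↓│
├─────┘ │ ╵ ├───┘ ┌─┤ │
│       │   │↱ → ↑│ │↓│
│ ╷ ┌───┘ ┌─┘ ┌───┤ ╵ │
│ │ │     │↱ ↑│   │  B│
│ │ │ ┌───┤ ╶─┘ ╷ └─┐ │
│ │ │ │   │↑    │   │ │
│ ├─┘ │ ┌─┤ ┌───┴─┐ └─┤
│ │   │ │ │↑│     │   │
│ │ ┌─┤ │ ╵ ╵ ┌───┴─╴ │
│ │ │ │ │A ↑  │       │
│ ╵ ╵ │ └─────┘ ┌───╴ │
│     │         │     │
└─────┴─────────┴─────┘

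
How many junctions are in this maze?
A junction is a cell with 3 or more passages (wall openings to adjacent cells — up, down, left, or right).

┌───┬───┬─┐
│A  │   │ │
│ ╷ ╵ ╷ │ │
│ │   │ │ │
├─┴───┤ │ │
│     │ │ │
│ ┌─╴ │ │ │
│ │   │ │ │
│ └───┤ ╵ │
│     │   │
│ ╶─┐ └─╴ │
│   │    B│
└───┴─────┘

Checking each cell for number of passages:

Junctions found (3+ passages):
  (4, 0): 3 passages
  (4, 4): 3 passages
Total junctions: 2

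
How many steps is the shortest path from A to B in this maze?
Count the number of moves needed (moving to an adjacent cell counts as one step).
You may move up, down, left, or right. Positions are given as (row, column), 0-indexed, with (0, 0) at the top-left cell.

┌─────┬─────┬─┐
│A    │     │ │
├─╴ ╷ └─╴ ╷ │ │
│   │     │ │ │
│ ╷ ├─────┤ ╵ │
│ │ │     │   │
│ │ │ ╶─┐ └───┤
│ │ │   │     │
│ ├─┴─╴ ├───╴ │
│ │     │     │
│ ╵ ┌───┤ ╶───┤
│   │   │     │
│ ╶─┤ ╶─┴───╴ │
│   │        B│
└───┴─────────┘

Using BFS to find shortest path:
Start: (0, 0), End: (6, 6)
Path found:
(0,0) → (0,1) → (1,1) → (1,0) → (2,0) → (3,0) → (4,0) → (5,0) → (5,1) → (4,1) → (4,2) → (4,3) → (3,3) → (3,2) → (2,2) → (2,3) → (2,4) → (3,4) → (3,5) → (3,6) → (4,6) → (4,5) → (4,4) → (5,4) → (5,5) → (5,6) → (6,6)
Number of steps: 26

Solution:

┌─────┬─────┬─┐
│A ↓  │     │ │
├─╴ ╷ └─╴ ╷ │ │
│↓ ↲│     │ │ │
│ ╷ ├─────┤ ╵ │
│↓│ │↱ → ↓│   │
│ │ │ ╶─┐ └───┤
│↓│ │↑ ↰│↳ → ↓│
│ ├─┴─╴ ├───╴ │
│↓│↱ → ↑│↓ ← ↲│
│ ╵ ┌───┤ ╶───┤
│↳ ↑│   │↳ → ↓│
│ ╶─┤ ╶─┴───╴ │
│   │        B│
└───┴─────────┘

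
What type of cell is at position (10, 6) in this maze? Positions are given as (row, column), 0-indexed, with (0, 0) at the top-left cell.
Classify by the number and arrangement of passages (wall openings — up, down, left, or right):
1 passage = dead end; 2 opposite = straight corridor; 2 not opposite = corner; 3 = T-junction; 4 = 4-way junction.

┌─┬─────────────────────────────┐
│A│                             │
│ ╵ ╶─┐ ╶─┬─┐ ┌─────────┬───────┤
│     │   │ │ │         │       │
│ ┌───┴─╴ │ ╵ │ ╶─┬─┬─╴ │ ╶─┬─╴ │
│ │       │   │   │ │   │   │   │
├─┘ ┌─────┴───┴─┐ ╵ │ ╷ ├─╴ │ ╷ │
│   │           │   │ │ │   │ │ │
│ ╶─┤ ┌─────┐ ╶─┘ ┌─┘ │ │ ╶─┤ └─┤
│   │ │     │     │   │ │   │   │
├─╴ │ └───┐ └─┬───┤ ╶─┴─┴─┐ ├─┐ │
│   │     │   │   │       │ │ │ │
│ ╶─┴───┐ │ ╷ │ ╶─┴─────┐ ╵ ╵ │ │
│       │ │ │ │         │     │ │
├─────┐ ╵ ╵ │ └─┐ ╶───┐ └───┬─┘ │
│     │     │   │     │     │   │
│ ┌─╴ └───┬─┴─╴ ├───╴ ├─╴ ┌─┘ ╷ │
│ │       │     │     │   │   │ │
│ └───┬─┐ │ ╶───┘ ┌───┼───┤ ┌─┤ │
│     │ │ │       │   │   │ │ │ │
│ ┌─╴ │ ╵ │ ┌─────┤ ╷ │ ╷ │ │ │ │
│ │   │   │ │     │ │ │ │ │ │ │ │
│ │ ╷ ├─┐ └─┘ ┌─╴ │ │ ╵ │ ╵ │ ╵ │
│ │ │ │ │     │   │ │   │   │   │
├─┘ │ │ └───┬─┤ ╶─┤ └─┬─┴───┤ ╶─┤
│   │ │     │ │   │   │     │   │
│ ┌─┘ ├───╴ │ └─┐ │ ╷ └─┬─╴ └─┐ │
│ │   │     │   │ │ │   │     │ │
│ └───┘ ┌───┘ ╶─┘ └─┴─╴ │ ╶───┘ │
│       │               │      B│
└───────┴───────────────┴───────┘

Checking cell at (10, 6):
Number of passages: 2
Cell type: corner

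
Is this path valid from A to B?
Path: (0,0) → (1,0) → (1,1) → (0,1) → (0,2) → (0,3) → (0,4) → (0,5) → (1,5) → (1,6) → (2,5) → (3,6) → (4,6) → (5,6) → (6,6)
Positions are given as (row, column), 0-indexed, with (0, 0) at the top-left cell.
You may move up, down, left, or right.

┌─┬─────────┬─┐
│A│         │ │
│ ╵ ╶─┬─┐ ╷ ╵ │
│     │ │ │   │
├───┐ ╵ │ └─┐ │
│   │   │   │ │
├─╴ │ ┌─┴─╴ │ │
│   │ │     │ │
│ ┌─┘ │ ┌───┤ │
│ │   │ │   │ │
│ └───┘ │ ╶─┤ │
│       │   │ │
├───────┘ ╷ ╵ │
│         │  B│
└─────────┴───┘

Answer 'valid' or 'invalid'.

Checking path validity:
Result: Invalid move at step 10: cannot move from (1, 6) to (2, 5).

invalid

Correct solution:

┌─┬─────────┬─┐
│A│↱ → → → ↓│ │
│ ╵ ╶─┬─┐ ╷ ╵ │
│↳ ↑  │ │ │↳ ↓│
├───┐ ╵ │ └─┐ │
│   │   │   │↓│
├─╴ │ ┌─┴─╴ │ │
│   │ │     │↓│
│ ┌─┘ │ ┌───┤ │
│ │   │ │   │↓│
│ └───┘ │ ╶─┤ │
│       │   │↓│
├───────┘ ╷ ╵ │
│         │  B│
└─────────┴───┘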